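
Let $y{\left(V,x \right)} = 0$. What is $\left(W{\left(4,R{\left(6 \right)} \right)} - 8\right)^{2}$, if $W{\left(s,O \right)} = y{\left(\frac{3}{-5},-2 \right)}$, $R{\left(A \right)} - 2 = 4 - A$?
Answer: $64$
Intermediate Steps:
$R{\left(A \right)} = 6 - A$ ($R{\left(A \right)} = 2 - \left(-4 + A\right) = 6 - A$)
$W{\left(s,O \right)} = 0$
$\left(W{\left(4,R{\left(6 \right)} \right)} - 8\right)^{2} = \left(0 - 8\right)^{2} = \left(-8\right)^{2} = 64$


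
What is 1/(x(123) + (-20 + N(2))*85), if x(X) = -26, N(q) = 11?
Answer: -1/791 ≈ -0.0012642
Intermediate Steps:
1/(x(123) + (-20 + N(2))*85) = 1/(-26 + (-20 + 11)*85) = 1/(-26 - 9*85) = 1/(-26 - 765) = 1/(-791) = -1/791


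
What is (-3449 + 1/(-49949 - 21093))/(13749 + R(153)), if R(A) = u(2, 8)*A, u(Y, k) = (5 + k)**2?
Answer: -245023859/2813689452 ≈ -0.087083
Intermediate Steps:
R(A) = 169*A (R(A) = (5 + 8)**2*A = 13**2*A = 169*A)
(-3449 + 1/(-49949 - 21093))/(13749 + R(153)) = (-3449 + 1/(-49949 - 21093))/(13749 + 169*153) = (-3449 + 1/(-71042))/(13749 + 25857) = (-3449 - 1/71042)/39606 = -245023859/71042*1/39606 = -245023859/2813689452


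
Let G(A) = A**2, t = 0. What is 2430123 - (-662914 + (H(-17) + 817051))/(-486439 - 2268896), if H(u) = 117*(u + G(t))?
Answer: 2231934369451/918445 ≈ 2.4301e+6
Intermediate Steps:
H(u) = 117*u (H(u) = 117*(u + 0**2) = 117*(u + 0) = 117*u)
2430123 - (-662914 + (H(-17) + 817051))/(-486439 - 2268896) = 2430123 - (-662914 + (117*(-17) + 817051))/(-486439 - 2268896) = 2430123 - (-662914 + (-1989 + 817051))/(-2755335) = 2430123 - (-662914 + 815062)*(-1)/2755335 = 2430123 - 152148*(-1)/2755335 = 2430123 - 1*(-50716/918445) = 2430123 + 50716/918445 = 2231934369451/918445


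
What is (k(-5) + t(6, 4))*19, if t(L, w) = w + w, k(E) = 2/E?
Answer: 722/5 ≈ 144.40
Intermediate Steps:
t(L, w) = 2*w
(k(-5) + t(6, 4))*19 = (2/(-5) + 2*4)*19 = (2*(-⅕) + 8)*19 = (-⅖ + 8)*19 = (38/5)*19 = 722/5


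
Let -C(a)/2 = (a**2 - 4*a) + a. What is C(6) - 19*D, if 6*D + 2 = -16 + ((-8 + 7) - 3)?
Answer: 101/3 ≈ 33.667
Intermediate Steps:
D = -11/3 (D = -1/3 + (-16 + ((-8 + 7) - 3))/6 = -1/3 + (-16 + (-1 - 3))/6 = -1/3 + (-16 - 4)/6 = -1/3 + (1/6)*(-20) = -1/3 - 10/3 = -11/3 ≈ -3.6667)
C(a) = -2*a**2 + 6*a (C(a) = -2*((a**2 - 4*a) + a) = -2*(a**2 - 3*a) = -2*a**2 + 6*a)
C(6) - 19*D = 2*6*(3 - 1*6) - 19*(-11/3) = 2*6*(3 - 6) + 209/3 = 2*6*(-3) + 209/3 = -36 + 209/3 = 101/3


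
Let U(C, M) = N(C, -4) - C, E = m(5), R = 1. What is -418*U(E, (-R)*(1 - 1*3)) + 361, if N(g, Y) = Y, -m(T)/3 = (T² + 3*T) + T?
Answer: -54397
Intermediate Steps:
m(T) = -12*T - 3*T² (m(T) = -3*((T² + 3*T) + T) = -3*(T² + 4*T) = -12*T - 3*T²)
E = -135 (E = -3*5*(4 + 5) = -3*5*9 = -135)
U(C, M) = -4 - C
-418*U(E, (-R)*(1 - 1*3)) + 361 = -418*(-4 - 1*(-135)) + 361 = -418*(-4 + 135) + 361 = -418*131 + 361 = -54758 + 361 = -54397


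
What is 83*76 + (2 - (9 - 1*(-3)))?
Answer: 6298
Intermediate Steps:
83*76 + (2 - (9 - 1*(-3))) = 6308 + (2 - (9 + 3)) = 6308 + (2 - 1*12) = 6308 + (2 - 12) = 6308 - 10 = 6298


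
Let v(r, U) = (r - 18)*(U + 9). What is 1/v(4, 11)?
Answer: -1/280 ≈ -0.0035714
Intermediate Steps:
v(r, U) = (-18 + r)*(9 + U)
1/v(4, 11) = 1/(-162 - 18*11 + 9*4 + 11*4) = 1/(-162 - 198 + 36 + 44) = 1/(-280) = -1/280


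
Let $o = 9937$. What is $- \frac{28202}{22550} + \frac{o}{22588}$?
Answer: $- \frac{206473713}{254679700} \approx -0.81072$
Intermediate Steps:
$- \frac{28202}{22550} + \frac{o}{22588} = - \frac{28202}{22550} + \frac{9937}{22588} = \left(-28202\right) \frac{1}{22550} + 9937 \cdot \frac{1}{22588} = - \frac{14101}{11275} + \frac{9937}{22588} = - \frac{206473713}{254679700}$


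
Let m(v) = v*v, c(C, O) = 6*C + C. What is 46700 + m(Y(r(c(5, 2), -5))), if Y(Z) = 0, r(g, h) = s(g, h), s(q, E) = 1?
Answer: 46700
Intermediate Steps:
c(C, O) = 7*C
r(g, h) = 1
m(v) = v²
46700 + m(Y(r(c(5, 2), -5))) = 46700 + 0² = 46700 + 0 = 46700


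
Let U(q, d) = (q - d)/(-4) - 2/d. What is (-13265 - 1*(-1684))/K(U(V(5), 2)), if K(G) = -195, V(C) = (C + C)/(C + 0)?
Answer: 11581/195 ≈ 59.390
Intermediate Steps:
V(C) = 2 (V(C) = (2*C)/C = 2)
U(q, d) = -2/d - q/4 + d/4 (U(q, d) = (q - d)*(-¼) - 2/d = (-q/4 + d/4) - 2/d = -2/d - q/4 + d/4)
(-13265 - 1*(-1684))/K(U(V(5), 2)) = (-13265 - 1*(-1684))/(-195) = (-13265 + 1684)*(-1/195) = -11581*(-1/195) = 11581/195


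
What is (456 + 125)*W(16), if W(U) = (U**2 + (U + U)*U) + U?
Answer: 455504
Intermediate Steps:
W(U) = U + 3*U**2 (W(U) = (U**2 + (2*U)*U) + U = (U**2 + 2*U**2) + U = 3*U**2 + U = U + 3*U**2)
(456 + 125)*W(16) = (456 + 125)*(16*(1 + 3*16)) = 581*(16*(1 + 48)) = 581*(16*49) = 581*784 = 455504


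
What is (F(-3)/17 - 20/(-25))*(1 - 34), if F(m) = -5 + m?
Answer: -924/85 ≈ -10.871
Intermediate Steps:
(F(-3)/17 - 20/(-25))*(1 - 34) = ((-5 - 3)/17 - 20/(-25))*(1 - 34) = (-8*1/17 - 20*(-1/25))*(-33) = (-8/17 + 4/5)*(-33) = (28/85)*(-33) = -924/85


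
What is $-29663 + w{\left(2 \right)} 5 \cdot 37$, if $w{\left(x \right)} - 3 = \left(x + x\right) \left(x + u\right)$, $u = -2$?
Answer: $-29108$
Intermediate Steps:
$w{\left(x \right)} = 3 + 2 x \left(-2 + x\right)$ ($w{\left(x \right)} = 3 + \left(x + x\right) \left(x - 2\right) = 3 + 2 x \left(-2 + x\right)$)
$-29663 + w{\left(2 \right)} 5 \cdot 37 = -29663 + \left(3 - 8 + 2 \cdot 2^{2}\right) 5 \cdot 37 = -29663 + \left(3 - 8 + 2 \cdot 4\right) 5 \cdot 37 = -29663 + \left(3 - 8 + 8\right) 5 \cdot 37 = -29663 + 3 \cdot 5 \cdot 37 = -29663 + 15 \cdot 37 = -29663 + 555 = -29108$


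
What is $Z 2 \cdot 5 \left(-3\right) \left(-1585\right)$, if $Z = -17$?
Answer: $-808350$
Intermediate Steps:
$Z 2 \cdot 5 \left(-3\right) \left(-1585\right) = - 17 \cdot 2 \cdot 5 \left(-3\right) \left(-1585\right) = - 17 \cdot 10 \left(-3\right) \left(-1585\right) = \left(-17\right) \left(-30\right) \left(-1585\right) = 510 \left(-1585\right) = -808350$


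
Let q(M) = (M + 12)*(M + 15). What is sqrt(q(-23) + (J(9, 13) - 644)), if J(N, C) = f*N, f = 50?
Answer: I*sqrt(106) ≈ 10.296*I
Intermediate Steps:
J(N, C) = 50*N
q(M) = (12 + M)*(15 + M)
sqrt(q(-23) + (J(9, 13) - 644)) = sqrt((180 + (-23)**2 + 27*(-23)) + (50*9 - 644)) = sqrt((180 + 529 - 621) + (450 - 644)) = sqrt(88 - 194) = sqrt(-106) = I*sqrt(106)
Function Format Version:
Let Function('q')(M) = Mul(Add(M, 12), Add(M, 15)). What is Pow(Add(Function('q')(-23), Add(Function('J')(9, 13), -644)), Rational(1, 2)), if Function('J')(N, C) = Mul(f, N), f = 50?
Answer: Mul(I, Pow(106, Rational(1, 2))) ≈ Mul(10.296, I)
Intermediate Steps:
Function('J')(N, C) = Mul(50, N)
Function('q')(M) = Mul(Add(12, M), Add(15, M))
Pow(Add(Function('q')(-23), Add(Function('J')(9, 13), -644)), Rational(1, 2)) = Pow(Add(Add(180, Pow(-23, 2), Mul(27, -23)), Add(Mul(50, 9), -644)), Rational(1, 2)) = Pow(Add(Add(180, 529, -621), Add(450, -644)), Rational(1, 2)) = Pow(Add(88, -194), Rational(1, 2)) = Pow(-106, Rational(1, 2)) = Mul(I, Pow(106, Rational(1, 2)))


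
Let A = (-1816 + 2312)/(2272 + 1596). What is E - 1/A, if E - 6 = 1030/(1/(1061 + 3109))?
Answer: 532592177/124 ≈ 4.2951e+6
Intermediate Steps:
A = 124/967 (A = 496/3868 = 496*(1/3868) = 124/967 ≈ 0.12823)
E = 4295106 (E = 6 + 1030/(1/(1061 + 3109)) = 6 + 1030/(1/4170) = 6 + 1030*4170 = 6 + 4295100 = 4295106)
E - 1/A = 4295106 - 1/124/967 = 4295106 - 1*967/124 = 4295106 - 967/124 = 532592177/124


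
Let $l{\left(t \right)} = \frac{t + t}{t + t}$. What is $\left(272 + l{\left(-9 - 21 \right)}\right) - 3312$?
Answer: $-3039$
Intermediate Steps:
$l{\left(t \right)} = 1$ ($l{\left(t \right)} = \frac{2 t}{2 t} = 2 t \frac{1}{2 t} = 1$)
$\left(272 + l{\left(-9 - 21 \right)}\right) - 3312 = \left(272 + 1\right) - 3312 = 273 - 3312 = -3039$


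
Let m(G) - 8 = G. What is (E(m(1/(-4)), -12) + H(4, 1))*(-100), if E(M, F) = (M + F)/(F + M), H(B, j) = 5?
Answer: -600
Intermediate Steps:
m(G) = 8 + G
E(M, F) = 1 (E(M, F) = (F + M)/(F + M) = 1)
(E(m(1/(-4)), -12) + H(4, 1))*(-100) = (1 + 5)*(-100) = 6*(-100) = -600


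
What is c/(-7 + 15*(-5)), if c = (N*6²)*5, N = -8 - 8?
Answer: 1440/41 ≈ 35.122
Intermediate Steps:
N = -16
c = -2880 (c = -16*6²*5 = -16*36*5 = -576*5 = -2880)
c/(-7 + 15*(-5)) = -2880/(-7 + 15*(-5)) = -2880/(-7 - 75) = -2880/(-82) = -2880*(-1/82) = 1440/41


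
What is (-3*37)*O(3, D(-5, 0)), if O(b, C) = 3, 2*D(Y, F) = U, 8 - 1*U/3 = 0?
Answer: -333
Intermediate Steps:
U = 24 (U = 24 - 3*0 = 24 + 0 = 24)
D(Y, F) = 12 (D(Y, F) = (½)*24 = 12)
(-3*37)*O(3, D(-5, 0)) = -3*37*3 = -111*3 = -333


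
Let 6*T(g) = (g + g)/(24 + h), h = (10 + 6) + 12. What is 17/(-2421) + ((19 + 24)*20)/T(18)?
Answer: 18044503/2421 ≈ 7453.3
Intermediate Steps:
h = 28 (h = 16 + 12 = 28)
T(g) = g/156 (T(g) = ((g + g)/(24 + 28))/6 = ((2*g)/52)/6 = ((2*g)*(1/52))/6 = (g/26)/6 = g/156)
17/(-2421) + ((19 + 24)*20)/T(18) = 17/(-2421) + ((19 + 24)*20)/(((1/156)*18)) = 17*(-1/2421) + (43*20)/(3/26) = -17/2421 + 860*(26/3) = -17/2421 + 22360/3 = 18044503/2421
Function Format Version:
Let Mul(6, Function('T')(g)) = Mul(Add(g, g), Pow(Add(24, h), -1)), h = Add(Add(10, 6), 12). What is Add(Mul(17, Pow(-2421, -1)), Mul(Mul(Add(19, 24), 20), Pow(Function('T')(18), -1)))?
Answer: Rational(18044503, 2421) ≈ 7453.3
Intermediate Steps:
h = 28 (h = Add(16, 12) = 28)
Function('T')(g) = Mul(Rational(1, 156), g) (Function('T')(g) = Mul(Rational(1, 6), Mul(Add(g, g), Pow(Add(24, 28), -1))) = Mul(Rational(1, 6), Mul(Mul(2, g), Pow(52, -1))) = Mul(Rational(1, 6), Mul(Mul(2, g), Rational(1, 52))) = Mul(Rational(1, 6), Mul(Rational(1, 26), g)) = Mul(Rational(1, 156), g))
Add(Mul(17, Pow(-2421, -1)), Mul(Mul(Add(19, 24), 20), Pow(Function('T')(18), -1))) = Add(Mul(17, Pow(-2421, -1)), Mul(Mul(Add(19, 24), 20), Pow(Mul(Rational(1, 156), 18), -1))) = Add(Mul(17, Rational(-1, 2421)), Mul(Mul(43, 20), Pow(Rational(3, 26), -1))) = Add(Rational(-17, 2421), Mul(860, Rational(26, 3))) = Add(Rational(-17, 2421), Rational(22360, 3)) = Rational(18044503, 2421)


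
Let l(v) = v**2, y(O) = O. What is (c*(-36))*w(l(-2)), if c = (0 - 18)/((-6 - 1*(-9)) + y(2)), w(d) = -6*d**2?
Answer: -62208/5 ≈ -12442.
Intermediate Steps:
c = -18/5 (c = (0 - 18)/((-6 - 1*(-9)) + 2) = -18/((-6 + 9) + 2) = -18/(3 + 2) = -18/5 ≈ -3.6000)
(c*(-36))*w(l(-2)) = (-18/5*(-36))*(-6*((-2)**2)**2) = 648*(-6*4**2)/5 = 648*(-6*16)/5 = (648/5)*(-96) = -62208/5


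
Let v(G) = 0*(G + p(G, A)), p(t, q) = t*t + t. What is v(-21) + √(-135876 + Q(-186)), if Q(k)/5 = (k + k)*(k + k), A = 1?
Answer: 2*√139011 ≈ 745.68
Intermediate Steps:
Q(k) = 20*k² (Q(k) = 5*((k + k)*(k + k)) = 5*((2*k)*(2*k)) = 5*(4*k²) = 20*k²)
p(t, q) = t + t² (p(t, q) = t² + t = t + t²)
v(G) = 0 (v(G) = 0*(G + G*(1 + G)) = 0)
v(-21) + √(-135876 + Q(-186)) = 0 + √(-135876 + 20*(-186)²) = 0 + √(-135876 + 20*34596) = 0 + √(-135876 + 691920) = 0 + √556044 = 0 + 2*√139011 = 2*√139011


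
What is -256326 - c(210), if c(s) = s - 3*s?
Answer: -255906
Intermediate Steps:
c(s) = -2*s
-256326 - c(210) = -256326 - (-2)*210 = -256326 - 1*(-420) = -256326 + 420 = -255906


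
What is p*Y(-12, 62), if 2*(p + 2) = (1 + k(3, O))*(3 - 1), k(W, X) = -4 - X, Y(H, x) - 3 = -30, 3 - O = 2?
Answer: 162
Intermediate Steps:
O = 1 (O = 3 - 1*2 = 3 - 2 = 1)
Y(H, x) = -27 (Y(H, x) = 3 - 30 = -27)
p = -6 (p = -2 + ((1 + (-4 - 1*1))*(3 - 1))/2 = -2 + ((1 + (-4 - 1))*2)/2 = -2 + ((1 - 5)*2)/2 = -2 + (-4*2)/2 = -2 + (1/2)*(-8) = -2 - 4 = -6)
p*Y(-12, 62) = -6*(-27) = 162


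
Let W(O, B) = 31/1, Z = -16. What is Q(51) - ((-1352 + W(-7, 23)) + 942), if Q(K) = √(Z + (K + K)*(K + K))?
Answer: 379 + 14*√53 ≈ 480.92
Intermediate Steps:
W(O, B) = 31 (W(O, B) = 31*1 = 31)
Q(K) = √(-16 + 4*K²) (Q(K) = √(-16 + (K + K)*(K + K)) = √(-16 + (2*K)*(2*K)) = √(-16 + 4*K²))
Q(51) - ((-1352 + W(-7, 23)) + 942) = 2*√(-4 + 51²) - ((-1352 + 31) + 942) = 2*√(-4 + 2601) - (-1321 + 942) = 2*√2597 - 1*(-379) = 2*(7*√53) + 379 = 14*√53 + 379 = 379 + 14*√53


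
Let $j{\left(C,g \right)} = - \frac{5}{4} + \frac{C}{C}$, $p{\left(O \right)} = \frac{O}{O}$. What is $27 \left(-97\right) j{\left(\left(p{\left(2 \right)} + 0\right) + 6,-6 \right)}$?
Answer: $\frac{2619}{4} \approx 654.75$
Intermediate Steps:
$p{\left(O \right)} = 1$
$j{\left(C,g \right)} = - \frac{1}{4}$ ($j{\left(C,g \right)} = \left(-5\right) \frac{1}{4} + 1 = - \frac{5}{4} + 1 = - \frac{1}{4}$)
$27 \left(-97\right) j{\left(\left(p{\left(2 \right)} + 0\right) + 6,-6 \right)} = 27 \left(-97\right) \left(- \frac{1}{4}\right) = \left(-2619\right) \left(- \frac{1}{4}\right) = \frac{2619}{4}$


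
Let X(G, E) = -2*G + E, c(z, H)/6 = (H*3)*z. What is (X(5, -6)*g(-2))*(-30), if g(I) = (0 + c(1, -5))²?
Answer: 3888000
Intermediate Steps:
c(z, H) = 18*H*z (c(z, H) = 6*((H*3)*z) = 6*((3*H)*z) = 6*(3*H*z) = 18*H*z)
g(I) = 8100 (g(I) = (0 + 18*(-5)*1)² = (0 - 90)² = (-90)² = 8100)
X(G, E) = E - 2*G
(X(5, -6)*g(-2))*(-30) = ((-6 - 2*5)*8100)*(-30) = ((-6 - 10)*8100)*(-30) = -16*8100*(-30) = -129600*(-30) = 3888000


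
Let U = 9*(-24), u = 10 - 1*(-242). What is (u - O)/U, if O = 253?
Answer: 1/216 ≈ 0.0046296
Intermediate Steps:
u = 252 (u = 10 + 242 = 252)
U = -216
(u - O)/U = (252 - 1*253)/(-216) = (252 - 253)*(-1/216) = -1*(-1/216) = 1/216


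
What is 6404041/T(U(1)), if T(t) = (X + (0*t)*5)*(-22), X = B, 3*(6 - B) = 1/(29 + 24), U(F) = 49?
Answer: -1018242519/20966 ≈ -48566.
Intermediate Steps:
B = 953/159 (B = 6 - 1/(3*(29 + 24)) = 6 - 1/3/53 = 6 - 1/3*1/53 = 6 - 1/159 = 953/159 ≈ 5.9937)
X = 953/159 ≈ 5.9937
T(t) = -20966/159 (T(t) = (953/159 + (0*t)*5)*(-22) = (953/159 + 0*5)*(-22) = (953/159 + 0)*(-22) = (953/159)*(-22) = -20966/159)
6404041/T(U(1)) = 6404041/(-20966/159) = 6404041*(-159/20966) = -1018242519/20966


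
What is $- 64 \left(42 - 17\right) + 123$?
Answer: $-1477$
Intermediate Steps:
$- 64 \left(42 - 17\right) + 123 = \left(-64\right) 25 + 123 = -1600 + 123 = -1477$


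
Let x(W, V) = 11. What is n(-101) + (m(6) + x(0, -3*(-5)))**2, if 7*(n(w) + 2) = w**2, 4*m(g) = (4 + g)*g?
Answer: 14919/7 ≈ 2131.3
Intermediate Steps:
m(g) = g*(4 + g)/4 (m(g) = ((4 + g)*g)/4 = (g*(4 + g))/4 = g*(4 + g)/4)
n(w) = -2 + w**2/7
n(-101) + (m(6) + x(0, -3*(-5)))**2 = (-2 + (1/7)*(-101)**2) + ((1/4)*6*(4 + 6) + 11)**2 = (-2 + (1/7)*10201) + ((1/4)*6*10 + 11)**2 = (-2 + 10201/7) + (15 + 11)**2 = 10187/7 + 26**2 = 10187/7 + 676 = 14919/7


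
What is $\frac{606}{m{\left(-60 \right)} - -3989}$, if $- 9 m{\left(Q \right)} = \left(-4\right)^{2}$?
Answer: $\frac{5454}{35885} \approx 0.15199$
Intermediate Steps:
$m{\left(Q \right)} = - \frac{16}{9}$ ($m{\left(Q \right)} = - \frac{\left(-4\right)^{2}}{9} = \left(- \frac{1}{9}\right) 16 = - \frac{16}{9}$)
$\frac{606}{m{\left(-60 \right)} - -3989} = \frac{606}{- \frac{16}{9} - -3989} = \frac{606}{- \frac{16}{9} + 3989} = \frac{606}{\frac{35885}{9}} = 606 \cdot \frac{9}{35885} = \frac{5454}{35885}$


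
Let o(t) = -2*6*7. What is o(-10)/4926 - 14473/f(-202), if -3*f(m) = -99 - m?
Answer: 35645557/84563 ≈ 421.53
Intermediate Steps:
f(m) = 33 + m/3 (f(m) = -(-99 - m)/3 = 33 + m/3)
o(t) = -84 (o(t) = -12*7 = -84)
o(-10)/4926 - 14473/f(-202) = -84/4926 - 14473/(33 + (1/3)*(-202)) = -84*1/4926 - 14473/(33 - 202/3) = -14/821 - 14473/(-103/3) = -14/821 - 14473*(-3/103) = -14/821 + 43419/103 = 35645557/84563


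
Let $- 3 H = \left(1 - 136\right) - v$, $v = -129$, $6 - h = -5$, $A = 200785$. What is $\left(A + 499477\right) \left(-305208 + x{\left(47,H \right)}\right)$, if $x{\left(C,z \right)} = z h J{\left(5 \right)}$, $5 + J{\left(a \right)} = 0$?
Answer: $-213802593316$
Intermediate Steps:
$h = 11$ ($h = 6 - -5 = 6 + 5 = 11$)
$J{\left(a \right)} = -5$ ($J{\left(a \right)} = -5 + 0 = -5$)
$H = 2$ ($H = - \frac{\left(1 - 136\right) - -129}{3} = - \frac{-135 + 129}{3} = \left(- \frac{1}{3}\right) \left(-6\right) = 2$)
$x{\left(C,z \right)} = - 55 z$ ($x{\left(C,z \right)} = z 11 \left(-5\right) = 11 z \left(-5\right) = - 55 z$)
$\left(A + 499477\right) \left(-305208 + x{\left(47,H \right)}\right) = \left(200785 + 499477\right) \left(-305208 - 110\right) = 700262 \left(-305208 - 110\right) = 700262 \left(-305318\right) = -213802593316$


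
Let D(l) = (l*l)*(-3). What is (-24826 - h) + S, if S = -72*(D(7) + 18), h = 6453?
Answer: -21991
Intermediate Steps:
D(l) = -3*l² (D(l) = l²*(-3) = -3*l²)
S = 9288 (S = -72*(-3*7² + 18) = -72*(-3*49 + 18) = -72*(-147 + 18) = -72*(-129) = 9288)
(-24826 - h) + S = (-24826 - 1*6453) + 9288 = (-24826 - 6453) + 9288 = -31279 + 9288 = -21991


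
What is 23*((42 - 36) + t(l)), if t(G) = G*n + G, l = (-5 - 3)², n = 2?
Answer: 4554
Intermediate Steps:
l = 64 (l = (-8)² = 64)
t(G) = 3*G (t(G) = G*2 + G = 2*G + G = 3*G)
23*((42 - 36) + t(l)) = 23*((42 - 36) + 3*64) = 23*(6 + 192) = 23*198 = 4554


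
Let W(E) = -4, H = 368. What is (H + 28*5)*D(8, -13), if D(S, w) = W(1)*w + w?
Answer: 19812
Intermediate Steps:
D(S, w) = -3*w (D(S, w) = -4*w + w = -3*w)
(H + 28*5)*D(8, -13) = (368 + 28*5)*(-3*(-13)) = (368 + 140)*39 = 508*39 = 19812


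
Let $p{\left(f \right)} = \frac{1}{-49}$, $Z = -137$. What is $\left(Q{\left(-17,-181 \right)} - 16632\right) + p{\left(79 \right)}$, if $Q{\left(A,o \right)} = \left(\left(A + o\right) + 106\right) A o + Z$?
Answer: $- \frac{14692798}{49} \approx -2.9985 \cdot 10^{5}$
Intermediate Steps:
$p{\left(f \right)} = - \frac{1}{49}$
$Q{\left(A,o \right)} = -137 + A o \left(106 + A + o\right)$ ($Q{\left(A,o \right)} = \left(\left(A + o\right) + 106\right) A o - 137 = \left(106 + A + o\right) A o - 137 = A \left(106 + A + o\right) o - 137 = A o \left(106 + A + o\right) - 137 = -137 + A o \left(106 + A + o\right)$)
$\left(Q{\left(-17,-181 \right)} - 16632\right) + p{\left(79 \right)} = \left(\left(-137 - 17 \left(-181\right)^{2} - 181 \left(-17\right)^{2} + 106 \left(-17\right) \left(-181\right)\right) - 16632\right) - \frac{1}{49} = \left(\left(-137 - 556937 - 52309 + 326162\right) - 16632\right) - \frac{1}{49} = \left(-283221 - 16632\right) - \frac{1}{49} = -299853 - \frac{1}{49} = - \frac{14692798}{49}$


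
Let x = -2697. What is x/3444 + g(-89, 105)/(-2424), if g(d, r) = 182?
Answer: -149257/173922 ≈ -0.85818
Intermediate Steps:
x/3444 + g(-89, 105)/(-2424) = -2697/3444 + 182/(-2424) = -2697*1/3444 + 182*(-1/2424) = -899/1148 - 91/1212 = -149257/173922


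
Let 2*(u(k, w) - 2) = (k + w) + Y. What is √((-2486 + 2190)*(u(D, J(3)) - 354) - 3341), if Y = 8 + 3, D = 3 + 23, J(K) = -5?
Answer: √96115 ≈ 310.02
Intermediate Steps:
D = 26
Y = 11
u(k, w) = 15/2 + k/2 + w/2 (u(k, w) = 2 + ((k + w) + 11)/2 = 2 + (11 + k + w)/2 = 2 + (11/2 + k/2 + w/2) = 15/2 + k/2 + w/2)
√((-2486 + 2190)*(u(D, J(3)) - 354) - 3341) = √((-2486 + 2190)*((15/2 + (½)*26 + (½)*(-5)) - 354) - 3341) = √(-296*((15/2 + 13 - 5/2) - 354) - 3341) = √(-296*(18 - 354) - 3341) = √(-296*(-336) - 3341) = √(99456 - 3341) = √96115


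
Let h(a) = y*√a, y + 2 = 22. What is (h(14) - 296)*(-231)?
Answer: 68376 - 4620*√14 ≈ 51090.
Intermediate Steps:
y = 20 (y = -2 + 22 = 20)
h(a) = 20*√a
(h(14) - 296)*(-231) = (20*√14 - 296)*(-231) = (-296 + 20*√14)*(-231) = 68376 - 4620*√14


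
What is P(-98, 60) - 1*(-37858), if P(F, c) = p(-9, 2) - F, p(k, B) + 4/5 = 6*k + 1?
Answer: 189511/5 ≈ 37902.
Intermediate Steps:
p(k, B) = 1/5 + 6*k (p(k, B) = -4/5 + (6*k + 1) = -4/5 + (1 + 6*k) = 1/5 + 6*k)
P(F, c) = -269/5 - F (P(F, c) = (1/5 + 6*(-9)) - F = (1/5 - 54) - F = -269/5 - F)
P(-98, 60) - 1*(-37858) = (-269/5 - 1*(-98)) - 1*(-37858) = (-269/5 + 98) + 37858 = 221/5 + 37858 = 189511/5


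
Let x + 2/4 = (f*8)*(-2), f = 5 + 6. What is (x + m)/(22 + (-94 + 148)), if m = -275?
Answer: -903/152 ≈ -5.9408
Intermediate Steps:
f = 11
x = -353/2 (x = -1/2 + (11*8)*(-2) = -1/2 + 88*(-2) = -1/2 - 176 = -353/2 ≈ -176.50)
(x + m)/(22 + (-94 + 148)) = (-353/2 - 275)/(22 + (-94 + 148)) = -903/(2*(22 + 54)) = -903/2/76 = -903/2*1/76 = -903/152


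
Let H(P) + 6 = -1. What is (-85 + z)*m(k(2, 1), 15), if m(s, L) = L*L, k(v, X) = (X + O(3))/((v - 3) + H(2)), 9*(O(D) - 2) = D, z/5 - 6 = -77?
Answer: -99000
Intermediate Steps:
H(P) = -7 (H(P) = -6 - 1 = -7)
z = -355 (z = 30 + 5*(-77) = 30 - 385 = -355)
O(D) = 2 + D/9
k(v, X) = (7/3 + X)/(-10 + v) (k(v, X) = (X + (2 + (⅑)*3))/((v - 3) - 7) = (X + (2 + ⅓))/((-3 + v) - 7) = (X + 7/3)/(-10 + v) = (7/3 + X)/(-10 + v))
m(s, L) = L²
(-85 + z)*m(k(2, 1), 15) = (-85 - 355)*15² = -440*225 = -99000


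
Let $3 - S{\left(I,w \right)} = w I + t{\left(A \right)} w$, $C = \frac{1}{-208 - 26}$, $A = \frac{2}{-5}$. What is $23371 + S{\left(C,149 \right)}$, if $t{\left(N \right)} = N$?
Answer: $\frac{27418057}{1170} \approx 23434.0$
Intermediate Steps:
$A = - \frac{2}{5}$ ($A = 2 \left(- \frac{1}{5}\right) = - \frac{2}{5} \approx -0.4$)
$C = - \frac{1}{234}$ ($C = \frac{1}{-208 - 26} = \frac{1}{-234} = - \frac{1}{234} \approx -0.0042735$)
$S{\left(I,w \right)} = 3 + \frac{2 w}{5} - I w$ ($S{\left(I,w \right)} = 3 - \left(w I - \frac{2 w}{5}\right) = 3 - \left(I w - \frac{2 w}{5}\right) = 3 - \left(- \frac{2 w}{5} + I w\right) = 3 + \frac{2 w}{5} - I w$)
$23371 + S{\left(C,149 \right)} = 23371 + \left(3 + \frac{2}{5} \cdot 149 - \left(- \frac{1}{234}\right) 149\right) = 23371 + \left(3 + \frac{298}{5} + \frac{149}{234}\right) = 23371 + \frac{73987}{1170} = \frac{27418057}{1170}$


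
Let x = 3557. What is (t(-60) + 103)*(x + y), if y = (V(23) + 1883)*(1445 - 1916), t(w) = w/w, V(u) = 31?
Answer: -93385448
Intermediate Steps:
t(w) = 1
y = -901494 (y = (31 + 1883)*(1445 - 1916) = 1914*(-471) = -901494)
(t(-60) + 103)*(x + y) = (1 + 103)*(3557 - 901494) = 104*(-897937) = -93385448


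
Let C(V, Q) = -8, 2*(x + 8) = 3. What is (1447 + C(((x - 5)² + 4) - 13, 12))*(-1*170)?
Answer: -244630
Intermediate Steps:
x = -13/2 (x = -8 + (½)*3 = -8 + 3/2 = -13/2 ≈ -6.5000)
(1447 + C(((x - 5)² + 4) - 13, 12))*(-1*170) = (1447 - 8)*(-1*170) = 1439*(-170) = -244630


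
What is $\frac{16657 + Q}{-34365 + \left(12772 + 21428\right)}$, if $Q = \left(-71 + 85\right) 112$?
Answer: $- \frac{1215}{11} \approx -110.45$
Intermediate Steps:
$Q = 1568$ ($Q = 14 \cdot 112 = 1568$)
$\frac{16657 + Q}{-34365 + \left(12772 + 21428\right)} = \frac{16657 + 1568}{-34365 + \left(12772 + 21428\right)} = \frac{18225}{-34365 + 34200} = \frac{18225}{-165} = 18225 \left(- \frac{1}{165}\right) = - \frac{1215}{11}$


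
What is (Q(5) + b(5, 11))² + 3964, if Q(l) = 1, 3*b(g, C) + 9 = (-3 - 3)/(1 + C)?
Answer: 142873/36 ≈ 3968.7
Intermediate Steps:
b(g, C) = -3 - 2/(1 + C) (b(g, C) = -3 + ((-3 - 3)/(1 + C))/3 = -3 + (-6/(1 + C))/3 = -3 - 2/(1 + C))
(Q(5) + b(5, 11))² + 3964 = (1 + (-5 - 3*11)/(1 + 11))² + 3964 = (1 + (-5 - 33)/12)² + 3964 = (1 + (1/12)*(-38))² + 3964 = (1 - 19/6)² + 3964 = (-13/6)² + 3964 = 169/36 + 3964 = 142873/36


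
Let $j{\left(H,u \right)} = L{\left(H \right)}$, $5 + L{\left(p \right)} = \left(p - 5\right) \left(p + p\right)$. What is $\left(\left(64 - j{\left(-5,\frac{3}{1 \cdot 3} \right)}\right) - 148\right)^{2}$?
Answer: $32041$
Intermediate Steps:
$L{\left(p \right)} = -5 + 2 p \left(-5 + p\right)$ ($L{\left(p \right)} = -5 + \left(p - 5\right) \left(p + p\right) = -5 + \left(-5 + p\right) 2 p = -5 + 2 p \left(-5 + p\right)$)
$j{\left(H,u \right)} = -5 - 10 H + 2 H^{2}$
$\left(\left(64 - j{\left(-5,\frac{3}{1 \cdot 3} \right)}\right) - 148\right)^{2} = \left(\left(64 - \left(-5 - -50 + 2 \left(-5\right)^{2}\right)\right) - 148\right)^{2} = \left(\left(64 - \left(-5 + 50 + 2 \cdot 25\right)\right) - 148\right)^{2} = \left(\left(64 - \left(-5 + 50 + 50\right)\right) - 148\right)^{2} = \left(\left(64 - 95\right) - 148\right)^{2} = \left(-31 - 148\right)^{2} = \left(-179\right)^{2} = 32041$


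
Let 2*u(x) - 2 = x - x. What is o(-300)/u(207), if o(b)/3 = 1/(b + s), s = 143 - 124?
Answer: -3/281 ≈ -0.010676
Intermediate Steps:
s = 19
u(x) = 1 (u(x) = 1 + (x - x)/2 = 1 + (½)*0 = 1 + 0 = 1)
o(b) = 3/(19 + b) (o(b) = 3/(b + 19) = 3/(19 + b))
o(-300)/u(207) = (3/(19 - 300))/1 = (3/(-281))*1 = (3*(-1/281))*1 = -3/281*1 = -3/281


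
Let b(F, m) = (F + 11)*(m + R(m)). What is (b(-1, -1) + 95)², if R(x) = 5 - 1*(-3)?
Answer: 27225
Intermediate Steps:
R(x) = 8 (R(x) = 5 + 3 = 8)
b(F, m) = (8 + m)*(11 + F) (b(F, m) = (F + 11)*(m + 8) = (11 + F)*(8 + m) = (8 + m)*(11 + F))
(b(-1, -1) + 95)² = ((88 + 8*(-1) + 11*(-1) - 1*(-1)) + 95)² = ((88 - 8 - 11 + 1) + 95)² = (70 + 95)² = 165² = 27225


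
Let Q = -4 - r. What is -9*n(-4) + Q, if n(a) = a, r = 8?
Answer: 24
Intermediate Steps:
Q = -12 (Q = -4 - 1*8 = -4 - 8 = -12)
-9*n(-4) + Q = -9*(-4) - 12 = 36 - 12 = 24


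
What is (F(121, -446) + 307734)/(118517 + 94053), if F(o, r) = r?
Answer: 153644/106285 ≈ 1.4456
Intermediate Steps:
(F(121, -446) + 307734)/(118517 + 94053) = (-446 + 307734)/(118517 + 94053) = 307288/212570 = 307288*(1/212570) = 153644/106285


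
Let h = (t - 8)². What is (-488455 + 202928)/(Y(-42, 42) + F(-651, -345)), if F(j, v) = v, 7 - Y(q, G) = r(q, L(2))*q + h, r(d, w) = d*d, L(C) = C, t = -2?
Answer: -285527/73650 ≈ -3.8768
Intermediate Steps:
r(d, w) = d²
h = 100 (h = (-2 - 8)² = (-10)² = 100)
Y(q, G) = -93 - q³ (Y(q, G) = 7 - (q²*q + 100) = 7 - (q³ + 100) = 7 - (100 + q³) = 7 + (-100 - q³) = -93 - q³)
(-488455 + 202928)/(Y(-42, 42) + F(-651, -345)) = (-488455 + 202928)/((-93 - 1*(-42)³) - 345) = -285527/((-93 - 1*(-74088)) - 345) = -285527/((-93 + 74088) - 345) = -285527/(73995 - 345) = -285527/73650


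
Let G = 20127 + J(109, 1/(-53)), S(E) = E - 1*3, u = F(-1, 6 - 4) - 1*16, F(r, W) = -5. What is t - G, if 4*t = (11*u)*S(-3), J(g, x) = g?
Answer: -39779/2 ≈ -19890.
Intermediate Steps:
u = -21 (u = -5 - 1*16 = -5 - 16 = -21)
S(E) = -3 + E (S(E) = E - 3 = -3 + E)
G = 20236 (G = 20127 + 109 = 20236)
t = 693/2 (t = ((11*(-21))*(-3 - 3))/4 = (-231*(-6))/4 = (¼)*1386 = 693/2 ≈ 346.50)
t - G = 693/2 - 1*20236 = 693/2 - 20236 = -39779/2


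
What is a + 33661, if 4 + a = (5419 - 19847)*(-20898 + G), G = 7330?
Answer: 195792761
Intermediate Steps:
a = 195759100 (a = -4 + (5419 - 19847)*(-20898 + 7330) = -4 - 14428*(-13568) = -4 + 195759104 = 195759100)
a + 33661 = 195759100 + 33661 = 195792761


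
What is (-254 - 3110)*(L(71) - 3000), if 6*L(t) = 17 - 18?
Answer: 30277682/3 ≈ 1.0093e+7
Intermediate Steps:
L(t) = -1/6 (L(t) = (17 - 18)/6 = (1/6)*(-1) = -1/6)
(-254 - 3110)*(L(71) - 3000) = (-254 - 3110)*(-1/6 - 3000) = -3364*(-18001/6) = 30277682/3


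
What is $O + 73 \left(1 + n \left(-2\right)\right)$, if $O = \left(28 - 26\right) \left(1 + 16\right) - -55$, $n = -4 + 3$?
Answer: $308$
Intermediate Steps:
$n = -1$
$O = 89$ ($O = 2 \cdot 17 + 55 = 34 + 55 = 89$)
$O + 73 \left(1 + n \left(-2\right)\right) = 89 + 73 \left(1 - -2\right) = 89 + 73 \left(1 + 2\right) = 89 + 73 \cdot 3 = 89 + 219 = 308$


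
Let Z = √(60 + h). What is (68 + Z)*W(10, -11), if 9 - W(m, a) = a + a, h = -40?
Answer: 2108 + 62*√5 ≈ 2246.6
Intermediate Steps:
Z = 2*√5 (Z = √(60 - 40) = √20 = 2*√5 ≈ 4.4721)
W(m, a) = 9 - 2*a (W(m, a) = 9 - (a + a) = 9 - 2*a)
(68 + Z)*W(10, -11) = (68 + 2*√5)*(9 - 2*(-11)) = (68 + 2*√5)*(9 + 22) = (68 + 2*√5)*31 = 2108 + 62*√5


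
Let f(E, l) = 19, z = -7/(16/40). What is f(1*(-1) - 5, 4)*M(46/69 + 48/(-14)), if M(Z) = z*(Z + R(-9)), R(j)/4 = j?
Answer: 38665/3 ≈ 12888.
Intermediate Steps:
R(j) = 4*j
z = -35/2 (z = -7/(16*(1/40)) = -7/⅖ = -7*5/2 = -35/2 ≈ -17.500)
M(Z) = 630 - 35*Z/2 (M(Z) = -35*(Z + 4*(-9))/2 = -35*(Z - 36)/2 = -35*(-36 + Z)/2 = 630 - 35*Z/2)
f(1*(-1) - 5, 4)*M(46/69 + 48/(-14)) = 19*(630 - 35*(46/69 + 48/(-14))/2) = 19*(630 - 35*(46*(1/69) + 48*(-1/14))/2) = 19*(630 - 35*(⅔ - 24/7)/2) = 19*(630 - 35/2*(-58/21)) = 19*(630 + 145/3) = 19*(2035/3) = 38665/3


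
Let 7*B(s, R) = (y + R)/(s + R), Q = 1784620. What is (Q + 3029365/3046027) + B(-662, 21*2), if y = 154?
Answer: 842580557464086/472134185 ≈ 1.7846e+6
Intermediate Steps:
B(s, R) = (154 + R)/(7*(R + s)) (B(s, R) = ((154 + R)/(s + R))/7 = ((154 + R)/(R + s))/7 = (154 + R)/(7*(R + s)))
(Q + 3029365/3046027) + B(-662, 21*2) = (1784620 + 3029365/3046027) + (22 + (21*2)/7)/(21*2 - 662) = (1784620 + 3029365*(1/3046027)) + (22 + (1/7)*42)/(42 - 662) = (1784620 + 3029365/3046027) + (22 + 6)/(-620) = 5436003734105/3046027 - 1/620*28 = 5436003734105/3046027 - 7/155 = 842580557464086/472134185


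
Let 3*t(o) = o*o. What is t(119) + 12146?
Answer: 50599/3 ≈ 16866.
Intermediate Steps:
t(o) = o**2/3 (t(o) = (o*o)/3 = o**2/3)
t(119) + 12146 = (1/3)*119**2 + 12146 = (1/3)*14161 + 12146 = 14161/3 + 12146 = 50599/3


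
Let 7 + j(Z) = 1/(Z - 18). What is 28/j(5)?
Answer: -91/23 ≈ -3.9565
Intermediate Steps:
j(Z) = -7 + 1/(-18 + Z) (j(Z) = -7 + 1/(Z - 18) = -7 + 1/(-18 + Z))
28/j(5) = 28/(((127 - 7*5)/(-18 + 5))) = 28/(((127 - 35)/(-13))) = 28/((-1/13*92)) = 28/(-92/13) = 28*(-13/92) = -91/23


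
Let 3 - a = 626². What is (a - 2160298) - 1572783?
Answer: -4124954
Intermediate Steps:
a = -391873 (a = 3 - 1*626² = 3 - 1*391876 = 3 - 391876 = -391873)
(a - 2160298) - 1572783 = (-391873 - 2160298) - 1572783 = -2552171 - 1572783 = -4124954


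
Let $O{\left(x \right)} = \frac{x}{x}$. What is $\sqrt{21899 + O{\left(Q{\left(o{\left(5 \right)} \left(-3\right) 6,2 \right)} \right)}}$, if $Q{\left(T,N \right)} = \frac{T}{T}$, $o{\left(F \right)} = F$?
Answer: $10 \sqrt{219} \approx 147.99$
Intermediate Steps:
$Q{\left(T,N \right)} = 1$
$O{\left(x \right)} = 1$
$\sqrt{21899 + O{\left(Q{\left(o{\left(5 \right)} \left(-3\right) 6,2 \right)} \right)}} = \sqrt{21899 + 1} = \sqrt{21900} = 10 \sqrt{219}$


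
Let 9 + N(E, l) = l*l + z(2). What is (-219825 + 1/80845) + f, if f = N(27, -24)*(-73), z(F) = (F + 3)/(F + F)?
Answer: -84501538501/323380 ≈ -2.6131e+5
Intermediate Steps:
z(F) = (3 + F)/(2*F) (z(F) = (3 + F)/((2*F)) = (3 + F)*(1/(2*F)) = (3 + F)/(2*F))
N(E, l) = -31/4 + l² (N(E, l) = -9 + (l*l + (½)*(3 + 2)/2) = -9 + (l² + (½)*(½)*5) = -9 + (l² + 5/4) = -9 + (5/4 + l²) = -31/4 + l²)
f = -165929/4 (f = (-31/4 + (-24)²)*(-73) = (-31/4 + 576)*(-73) = (2273/4)*(-73) = -165929/4 ≈ -41482.)
(-219825 + 1/80845) + f = (-219825 + 1/80845) - 165929/4 = -17771752124/80845 - 165929/4 = -84501538501/323380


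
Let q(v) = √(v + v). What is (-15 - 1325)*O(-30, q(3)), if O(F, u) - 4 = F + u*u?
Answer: 26800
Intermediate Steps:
q(v) = √2*√v (q(v) = √(2*v) = √2*√v)
O(F, u) = 4 + F + u² (O(F, u) = 4 + (F + u*u) = 4 + (F + u²) = 4 + F + u²)
(-15 - 1325)*O(-30, q(3)) = (-15 - 1325)*(4 - 30 + (√2*√3)²) = -1340*(4 - 30 + (√6)²) = -1340*(4 - 30 + 6) = -1340*(-20) = 26800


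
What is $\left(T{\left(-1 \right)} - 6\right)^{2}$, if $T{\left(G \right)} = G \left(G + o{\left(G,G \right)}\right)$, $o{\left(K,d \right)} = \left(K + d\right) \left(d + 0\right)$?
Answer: $49$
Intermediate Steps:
$o{\left(K,d \right)} = d \left(K + d\right)$ ($o{\left(K,d \right)} = \left(K + d\right) d = d \left(K + d\right)$)
$T{\left(G \right)} = G \left(G + 2 G^{2}\right)$ ($T{\left(G \right)} = G \left(G + G \left(G + G\right)\right) = G \left(G + G 2 G\right) = G \left(G + 2 G^{2}\right)$)
$\left(T{\left(-1 \right)} - 6\right)^{2} = \left(\left(-1\right)^{2} \left(1 + 2 \left(-1\right)\right) - 6\right)^{2} = \left(1 \left(1 - 2\right) - 6\right)^{2} = \left(1 \left(-1\right) - 6\right)^{2} = \left(-1 - 6\right)^{2} = \left(-7\right)^{2} = 49$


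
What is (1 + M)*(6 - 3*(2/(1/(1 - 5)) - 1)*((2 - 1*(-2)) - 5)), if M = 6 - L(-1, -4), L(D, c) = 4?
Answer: -63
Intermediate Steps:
M = 2 (M = 6 - 1*4 = 6 - 4 = 2)
(1 + M)*(6 - 3*(2/(1/(1 - 5)) - 1)*((2 - 1*(-2)) - 5)) = (1 + 2)*(6 - 3*(2/(1/(1 - 5)) - 1)*((2 - 1*(-2)) - 5)) = 3*(6 - 3*(2/(1/(-4)) - 1)*((2 + 2) - 5)) = 3*(6 - 3*(2/(-¼) - 1)*(4 - 5)) = 3*(6 - 3*(2*(-4) - 1)*(-1)) = 3*(6 - 3*(-8 - 1)*(-1)) = 3*(6 - (-27)*(-1)) = 3*(6 - 3*9) = 3*(6 - 27) = 3*(-21) = -63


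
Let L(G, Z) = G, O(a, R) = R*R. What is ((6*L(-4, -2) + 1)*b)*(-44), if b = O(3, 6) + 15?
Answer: 51612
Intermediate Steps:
O(a, R) = R**2
b = 51 (b = 6**2 + 15 = 36 + 15 = 51)
((6*L(-4, -2) + 1)*b)*(-44) = ((6*(-4) + 1)*51)*(-44) = ((-24 + 1)*51)*(-44) = -23*51*(-44) = -1173*(-44) = 51612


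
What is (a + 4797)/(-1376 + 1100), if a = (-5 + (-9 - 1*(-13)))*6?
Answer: -1597/92 ≈ -17.359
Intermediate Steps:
a = -6 (a = (-5 + (-9 + 13))*6 = (-5 + 4)*6 = -1*6 = -6)
(a + 4797)/(-1376 + 1100) = (-6 + 4797)/(-1376 + 1100) = 4791/(-276) = 4791*(-1/276) = -1597/92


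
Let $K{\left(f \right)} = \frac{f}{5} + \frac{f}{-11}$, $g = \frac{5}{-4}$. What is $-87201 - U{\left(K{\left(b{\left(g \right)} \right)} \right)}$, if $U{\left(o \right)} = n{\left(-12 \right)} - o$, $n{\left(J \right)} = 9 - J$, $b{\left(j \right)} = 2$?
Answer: $- \frac{4797198}{55} \approx -87222.0$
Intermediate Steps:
$g = - \frac{5}{4}$ ($g = 5 \left(- \frac{1}{4}\right) = - \frac{5}{4} \approx -1.25$)
$K{\left(f \right)} = \frac{6 f}{55}$ ($K{\left(f \right)} = f \frac{1}{5} + f \left(- \frac{1}{11}\right) = \frac{f}{5} - \frac{f}{11} = \frac{6 f}{55}$)
$U{\left(o \right)} = 21 - o$ ($U{\left(o \right)} = \left(9 - -12\right) - o = \left(9 + 12\right) - o = 21 - o$)
$-87201 - U{\left(K{\left(b{\left(g \right)} \right)} \right)} = -87201 - \left(21 - \frac{6}{55} \cdot 2\right) = -87201 - \left(21 - \frac{12}{55}\right) = -87201 - \frac{1143}{55} = - \frac{4797198}{55}$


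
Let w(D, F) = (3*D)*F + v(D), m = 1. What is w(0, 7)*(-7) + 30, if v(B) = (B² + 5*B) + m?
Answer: 23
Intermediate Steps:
v(B) = 1 + B² + 5*B (v(B) = (B² + 5*B) + 1 = 1 + B² + 5*B)
w(D, F) = 1 + D² + 5*D + 3*D*F (w(D, F) = (3*D)*F + (1 + D² + 5*D) = 3*D*F + (1 + D² + 5*D) = 1 + D² + 5*D + 3*D*F)
w(0, 7)*(-7) + 30 = (1 + 0² + 5*0 + 3*0*7)*(-7) + 30 = (1 + 0 + 0 + 0)*(-7) + 30 = 1*(-7) + 30 = -7 + 30 = 23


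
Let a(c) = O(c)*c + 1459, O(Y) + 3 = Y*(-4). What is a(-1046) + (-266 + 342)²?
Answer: -4366091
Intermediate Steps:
O(Y) = -3 - 4*Y (O(Y) = -3 + Y*(-4) = -3 - 4*Y)
a(c) = 1459 + c*(-3 - 4*c) (a(c) = (-3 - 4*c)*c + 1459 = c*(-3 - 4*c) + 1459 = 1459 + c*(-3 - 4*c))
a(-1046) + (-266 + 342)² = (1459 - 1*(-1046)*(3 + 4*(-1046))) + (-266 + 342)² = (1459 - 1*(-1046)*(3 - 4184)) + 76² = (1459 - 1*(-1046)*(-4181)) + 5776 = (1459 - 4373326) + 5776 = -4371867 + 5776 = -4366091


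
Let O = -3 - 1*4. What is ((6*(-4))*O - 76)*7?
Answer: 644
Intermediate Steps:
O = -7 (O = -3 - 4 = -7)
((6*(-4))*O - 76)*7 = ((6*(-4))*(-7) - 76)*7 = (-24*(-7) - 76)*7 = (168 - 76)*7 = 92*7 = 644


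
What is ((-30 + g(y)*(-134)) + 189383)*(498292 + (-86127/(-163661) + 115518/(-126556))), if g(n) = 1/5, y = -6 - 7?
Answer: 4884973869475007096033/51780703790 ≈ 9.4340e+10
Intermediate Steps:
y = -13
g(n) = ⅕
((-30 + g(y)*(-134)) + 189383)*(498292 + (-86127/(-163661) + 115518/(-126556))) = ((-30 + (⅕)*(-134)) + 189383)*(498292 + (-86127/(-163661) + 115518/(-126556))) = ((-30 - 134/5) + 189383)*(498292 + (-86127*(-1/163661) + 115518*(-1/126556))) = (-284/5 + 189383)*(498292 + (86127/163661 - 57759/63278)) = 946631*(498292 - 4002951393/10356140758)/5 = (946631/5)*(5160378087633943/10356140758) = 4884973869475007096033/51780703790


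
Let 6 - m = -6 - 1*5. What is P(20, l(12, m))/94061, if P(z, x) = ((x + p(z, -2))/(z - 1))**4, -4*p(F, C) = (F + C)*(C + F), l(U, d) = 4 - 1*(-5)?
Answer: 26873856/12258123581 ≈ 0.0021923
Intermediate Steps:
m = 17 (m = 6 - (-6 - 1*5) = 6 - (-6 - 5) = 6 - 1*(-11) = 6 + 11 = 17)
l(U, d) = 9 (l(U, d) = 4 + 5 = 9)
p(F, C) = -(C + F)**2/4 (p(F, C) = -(F + C)*(C + F)/4 = -(C + F)*(C + F)/4 = -(C + F)**2/4)
P(z, x) = (x - (-2 + z)**2/4)**4/(-1 + z)**4 (P(z, x) = ((x - (-2 + z)**2/4)/(z - 1))**4 = ((x - (-2 + z)**2/4)/(-1 + z))**4 = (x - (-2 + z)**2/4)**4/(-1 + z)**4)
P(20, l(12, m))/94061 = ((-(-2 + 20)**2 + 4*9)**4/(256*(-1 + 20)**4))/94061 = ((1/256)*(-1*18**2 + 36)**4/19**4)*(1/94061) = ((1/256)*(1/130321)*(-1*324 + 36)**4)*(1/94061) = ((1/256)*(1/130321)*(-324 + 36)**4)*(1/94061) = ((1/256)*(1/130321)*(-288)**4)*(1/94061) = ((1/256)*(1/130321)*6879707136)*(1/94061) = (26873856/130321)*(1/94061) = 26873856/12258123581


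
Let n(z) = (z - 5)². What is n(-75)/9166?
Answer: 3200/4583 ≈ 0.69823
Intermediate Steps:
n(z) = (-5 + z)²
n(-75)/9166 = (-5 - 75)²/9166 = (-80)²*(1/9166) = 6400*(1/9166) = 3200/4583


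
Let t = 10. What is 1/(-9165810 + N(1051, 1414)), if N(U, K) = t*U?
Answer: -1/9155300 ≈ -1.0923e-7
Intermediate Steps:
N(U, K) = 10*U
1/(-9165810 + N(1051, 1414)) = 1/(-9165810 + 10*1051) = 1/(-9165810 + 10510) = 1/(-9155300) = -1/9155300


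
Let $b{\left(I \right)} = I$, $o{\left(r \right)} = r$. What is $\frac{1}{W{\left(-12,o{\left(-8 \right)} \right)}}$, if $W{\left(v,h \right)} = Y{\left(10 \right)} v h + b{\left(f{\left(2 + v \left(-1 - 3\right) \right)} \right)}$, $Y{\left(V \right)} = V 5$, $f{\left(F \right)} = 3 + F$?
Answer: $\frac{1}{4853} \approx 0.00020606$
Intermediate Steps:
$Y{\left(V \right)} = 5 V$
$W{\left(v,h \right)} = 5 - 4 v + 50 h v$ ($W{\left(v,h \right)} = 5 \cdot 10 v h + \left(3 + \left(2 + v \left(-1 - 3\right)\right)\right) = 50 v h + \left(3 + \left(2 + v \left(-4\right)\right)\right) = 50 h v + \left(3 - \left(-2 + 4 v\right)\right) = 50 h v - \left(-5 + 4 v\right) = 5 - 4 v + 50 h v$)
$\frac{1}{W{\left(-12,o{\left(-8 \right)} \right)}} = \frac{1}{5 - -48 + 50 \left(-8\right) \left(-12\right)} = \frac{1}{5 + 48 + 4800} = \frac{1}{4853}$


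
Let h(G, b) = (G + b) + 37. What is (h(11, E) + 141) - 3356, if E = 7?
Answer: -3160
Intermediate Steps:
h(G, b) = 37 + G + b
(h(11, E) + 141) - 3356 = ((37 + 11 + 7) + 141) - 3356 = (55 + 141) - 3356 = 196 - 3356 = -3160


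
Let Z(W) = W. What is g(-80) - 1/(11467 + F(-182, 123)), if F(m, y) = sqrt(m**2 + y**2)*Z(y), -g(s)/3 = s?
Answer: 143646622987/598527548 - 123*sqrt(48253)/598527548 ≈ 240.00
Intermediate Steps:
g(s) = -3*s
F(m, y) = y*sqrt(m**2 + y**2) (F(m, y) = sqrt(m**2 + y**2)*y = y*sqrt(m**2 + y**2))
g(-80) - 1/(11467 + F(-182, 123)) = -3*(-80) - 1/(11467 + 123*sqrt((-182)**2 + 123**2)) = 240 - 1/(11467 + 123*sqrt(33124 + 15129)) = 240 - 1/(11467 + 123*sqrt(48253))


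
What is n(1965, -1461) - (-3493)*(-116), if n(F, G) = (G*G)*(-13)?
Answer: -28153961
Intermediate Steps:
n(F, G) = -13*G² (n(F, G) = G²*(-13) = -13*G²)
n(1965, -1461) - (-3493)*(-116) = -13*(-1461)² - (-3493)*(-116) = -13*2134521 - 1*405188 = -27748773 - 405188 = -28153961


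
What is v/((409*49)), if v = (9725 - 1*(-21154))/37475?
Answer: 30879/751036475 ≈ 4.1115e-5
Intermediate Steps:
v = 30879/37475 (v = (9725 + 21154)*(1/37475) = 30879*(1/37475) = 30879/37475 ≈ 0.82399)
v/((409*49)) = 30879/(37475*((409*49))) = (30879/37475)/20041 = (30879/37475)*(1/20041) = 30879/751036475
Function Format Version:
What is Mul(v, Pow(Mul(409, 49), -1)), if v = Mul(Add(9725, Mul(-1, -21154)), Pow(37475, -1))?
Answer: Rational(30879, 751036475) ≈ 4.1115e-5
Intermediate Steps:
v = Rational(30879, 37475) (v = Mul(Add(9725, 21154), Rational(1, 37475)) = Mul(30879, Rational(1, 37475)) = Rational(30879, 37475) ≈ 0.82399)
Mul(v, Pow(Mul(409, 49), -1)) = Mul(Rational(30879, 37475), Pow(Mul(409, 49), -1)) = Mul(Rational(30879, 37475), Pow(20041, -1)) = Mul(Rational(30879, 37475), Rational(1, 20041)) = Rational(30879, 751036475)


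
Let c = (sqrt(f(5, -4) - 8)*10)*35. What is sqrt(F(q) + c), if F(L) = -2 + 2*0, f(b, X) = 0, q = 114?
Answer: sqrt(-2 + 700*I*sqrt(2)) ≈ 22.226 + 22.271*I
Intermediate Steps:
F(L) = -2 (F(L) = -2 + 0 = -2)
c = 700*I*sqrt(2) (c = (sqrt(0 - 8)*10)*35 = (sqrt(-8)*10)*35 = ((2*I*sqrt(2))*10)*35 = (20*I*sqrt(2))*35 = 700*I*sqrt(2) ≈ 989.95*I)
sqrt(F(q) + c) = sqrt(-2 + 700*I*sqrt(2))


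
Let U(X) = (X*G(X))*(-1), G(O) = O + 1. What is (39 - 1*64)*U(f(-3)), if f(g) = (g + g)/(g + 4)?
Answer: 750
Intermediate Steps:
G(O) = 1 + O
f(g) = 2*g/(4 + g) (f(g) = (2*g)/(4 + g) = 2*g/(4 + g))
U(X) = -X*(1 + X) (U(X) = (X*(1 + X))*(-1) = -X*(1 + X))
(39 - 1*64)*U(f(-3)) = (39 - 1*64)*(-2*(-3)/(4 - 3)*(1 + 2*(-3)/(4 - 3))) = (39 - 64)*(-2*(-3)/1*(1 + 2*(-3)/1)) = -(-25)*2*(-3)*1*(1 + 2*(-3)*1) = -(-25)*(-6)*(1 - 6) = -(-25)*(-6)*(-5) = -25*(-30) = 750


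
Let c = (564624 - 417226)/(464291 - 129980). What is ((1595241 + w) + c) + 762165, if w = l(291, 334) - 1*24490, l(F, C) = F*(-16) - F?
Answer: 778265791757/334311 ≈ 2.3280e+6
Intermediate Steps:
l(F, C) = -17*F (l(F, C) = -16*F - F = -17*F)
w = -29437 (w = -17*291 - 1*24490 = -4947 - 24490 = -29437)
c = 147398/334311 ≈ 0.44090
((1595241 + w) + c) + 762165 = ((1595241 - 29437) + 147398/334311) + 762165 = (1565804 + 147398/334311) + 762165 = 523465648442/334311 + 762165 = 778265791757/334311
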